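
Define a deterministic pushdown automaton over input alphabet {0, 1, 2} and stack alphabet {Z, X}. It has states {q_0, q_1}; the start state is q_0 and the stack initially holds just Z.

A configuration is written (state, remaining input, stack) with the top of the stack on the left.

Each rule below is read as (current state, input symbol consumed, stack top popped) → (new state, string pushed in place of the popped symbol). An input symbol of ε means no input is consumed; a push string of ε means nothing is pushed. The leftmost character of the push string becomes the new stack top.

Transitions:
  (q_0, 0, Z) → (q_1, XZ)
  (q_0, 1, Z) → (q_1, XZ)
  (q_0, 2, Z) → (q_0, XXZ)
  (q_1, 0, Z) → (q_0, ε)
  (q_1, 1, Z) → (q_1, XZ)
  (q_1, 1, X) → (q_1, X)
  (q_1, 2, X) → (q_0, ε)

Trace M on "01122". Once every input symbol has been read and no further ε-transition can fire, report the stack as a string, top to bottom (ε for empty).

XXZ

(q_0, 01122, Z) ⊢ (q_1, 1122, XZ) ⊢ (q_1, 122, XZ) ⊢ (q_1, 22, XZ) ⊢ (q_0, 2, Z) ⊢ (q_0, ε, XXZ)
All input consumed in state q_0 with stack XXZ.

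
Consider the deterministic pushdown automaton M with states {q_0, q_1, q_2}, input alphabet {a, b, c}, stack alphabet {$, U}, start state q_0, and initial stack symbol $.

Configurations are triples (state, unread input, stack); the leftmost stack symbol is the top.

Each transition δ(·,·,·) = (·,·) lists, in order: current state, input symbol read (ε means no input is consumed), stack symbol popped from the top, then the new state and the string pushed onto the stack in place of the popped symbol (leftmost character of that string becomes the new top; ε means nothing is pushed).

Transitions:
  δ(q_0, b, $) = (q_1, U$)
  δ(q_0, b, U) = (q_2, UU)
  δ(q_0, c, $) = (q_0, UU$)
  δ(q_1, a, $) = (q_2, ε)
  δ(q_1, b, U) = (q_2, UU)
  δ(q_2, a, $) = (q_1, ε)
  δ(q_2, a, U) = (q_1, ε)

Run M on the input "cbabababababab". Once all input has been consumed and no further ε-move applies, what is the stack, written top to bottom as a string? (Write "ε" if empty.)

(q_0, cbabababababab, $)
  read c, top $: go to q_0, push UU$ → (q_0, babababababab, UU$)
  read b, top U: go to q_2, push UU → (q_2, abababababab, UUU$)
  read a, top U: go to q_1, push ε → (q_1, bababababab, UU$)
  read b, top U: go to q_2, push UU → (q_2, ababababab, UUU$)
  read a, top U: go to q_1, push ε → (q_1, babababab, UU$)
  read b, top U: go to q_2, push UU → (q_2, abababab, UUU$)
  read a, top U: go to q_1, push ε → (q_1, bababab, UU$)
  read b, top U: go to q_2, push UU → (q_2, ababab, UUU$)
  read a, top U: go to q_1, push ε → (q_1, babab, UU$)
  read b, top U: go to q_2, push UU → (q_2, abab, UUU$)
  read a, top U: go to q_1, push ε → (q_1, bab, UU$)
  read b, top U: go to q_2, push UU → (q_2, ab, UUU$)
  read a, top U: go to q_1, push ε → (q_1, b, UU$)
  read b, top U: go to q_2, push UU → (q_2, ε, UUU$)
All input consumed in state q_2 with stack UUU$.

UUU$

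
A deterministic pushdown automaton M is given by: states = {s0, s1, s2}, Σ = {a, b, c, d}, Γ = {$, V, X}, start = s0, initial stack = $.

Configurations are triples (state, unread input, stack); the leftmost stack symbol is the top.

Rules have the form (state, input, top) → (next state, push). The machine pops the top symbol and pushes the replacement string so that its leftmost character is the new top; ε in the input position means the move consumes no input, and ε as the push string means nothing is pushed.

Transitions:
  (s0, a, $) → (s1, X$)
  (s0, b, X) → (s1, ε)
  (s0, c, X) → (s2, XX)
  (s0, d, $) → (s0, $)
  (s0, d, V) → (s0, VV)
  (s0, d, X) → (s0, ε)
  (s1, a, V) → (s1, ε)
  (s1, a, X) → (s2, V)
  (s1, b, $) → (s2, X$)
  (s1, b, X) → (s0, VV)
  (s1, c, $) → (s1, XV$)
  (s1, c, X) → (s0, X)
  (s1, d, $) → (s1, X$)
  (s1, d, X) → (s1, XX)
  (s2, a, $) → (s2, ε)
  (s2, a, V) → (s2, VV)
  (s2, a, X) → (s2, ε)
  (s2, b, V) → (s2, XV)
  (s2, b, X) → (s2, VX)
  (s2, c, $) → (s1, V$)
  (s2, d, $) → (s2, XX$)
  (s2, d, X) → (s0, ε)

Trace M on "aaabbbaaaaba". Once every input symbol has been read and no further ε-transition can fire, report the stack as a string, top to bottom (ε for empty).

(s0, aaabbbaaaaba, $) ⊢ (s1, aabbbaaaaba, X$) ⊢ (s2, abbbaaaaba, V$) ⊢ (s2, bbbaaaaba, VV$) ⊢ (s2, bbaaaaba, XVV$) ⊢ (s2, baaaaba, VXVV$) ⊢ (s2, aaaaba, XVXVV$) ⊢ (s2, aaaba, VXVV$) ⊢ (s2, aaba, VVXVV$) ⊢ (s2, aba, VVVXVV$) ⊢ (s2, ba, VVVVXVV$) ⊢ (s2, a, XVVVVXVV$) ⊢ (s2, ε, VVVVXVV$)
All input consumed in state s2 with stack VVVVXVV$.

VVVVXVV$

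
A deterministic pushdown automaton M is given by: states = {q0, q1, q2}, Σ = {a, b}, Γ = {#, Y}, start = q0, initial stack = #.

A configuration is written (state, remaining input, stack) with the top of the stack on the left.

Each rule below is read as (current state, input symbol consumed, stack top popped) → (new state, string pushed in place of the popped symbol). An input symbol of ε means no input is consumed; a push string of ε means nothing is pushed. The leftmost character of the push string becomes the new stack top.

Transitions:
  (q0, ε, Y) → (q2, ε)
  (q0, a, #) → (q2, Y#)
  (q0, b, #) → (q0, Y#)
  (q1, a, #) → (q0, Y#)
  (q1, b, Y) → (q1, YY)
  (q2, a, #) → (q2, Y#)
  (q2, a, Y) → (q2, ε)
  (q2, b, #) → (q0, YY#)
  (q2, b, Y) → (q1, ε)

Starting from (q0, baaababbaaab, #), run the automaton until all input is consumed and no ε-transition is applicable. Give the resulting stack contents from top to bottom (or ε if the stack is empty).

Y#

(q0, baaababbaaab, #)
  read b, top #: go to q0, push Y# → (q0, aaababbaaab, Y#)
  ε-move, top Y: go to q2, push ε → (q2, aaababbaaab, #)
  read a, top #: go to q2, push Y# → (q2, aababbaaab, Y#)
  read a, top Y: go to q2, push ε → (q2, ababbaaab, #)
  read a, top #: go to q2, push Y# → (q2, babbaaab, Y#)
  read b, top Y: go to q1, push ε → (q1, abbaaab, #)
  read a, top #: go to q0, push Y# → (q0, bbaaab, Y#)
  ε-move, top Y: go to q2, push ε → (q2, bbaaab, #)
  read b, top #: go to q0, push YY# → (q0, baaab, YY#)
  ε-move, top Y: go to q2, push ε → (q2, baaab, Y#)
  read b, top Y: go to q1, push ε → (q1, aaab, #)
  read a, top #: go to q0, push Y# → (q0, aab, Y#)
  ε-move, top Y: go to q2, push ε → (q2, aab, #)
  read a, top #: go to q2, push Y# → (q2, ab, Y#)
  read a, top Y: go to q2, push ε → (q2, b, #)
  read b, top #: go to q0, push YY# → (q0, ε, YY#)
  ε-move, top Y: go to q2, push ε → (q2, ε, Y#)
All input consumed in state q2 with stack Y#.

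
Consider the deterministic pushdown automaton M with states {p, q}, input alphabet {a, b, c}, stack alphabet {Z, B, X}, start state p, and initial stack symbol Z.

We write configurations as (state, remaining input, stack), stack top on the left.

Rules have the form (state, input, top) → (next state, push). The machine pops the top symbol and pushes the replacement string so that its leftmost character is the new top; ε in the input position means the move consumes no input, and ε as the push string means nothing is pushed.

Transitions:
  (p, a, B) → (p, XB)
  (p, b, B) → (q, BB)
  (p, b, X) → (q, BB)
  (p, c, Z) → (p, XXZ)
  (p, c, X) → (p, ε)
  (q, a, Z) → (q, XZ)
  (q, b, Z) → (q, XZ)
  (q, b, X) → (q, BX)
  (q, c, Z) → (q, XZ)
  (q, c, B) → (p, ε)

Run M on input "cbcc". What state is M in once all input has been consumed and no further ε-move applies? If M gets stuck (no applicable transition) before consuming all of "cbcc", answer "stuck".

(p, cbcc, Z) ⊢ (p, bcc, XXZ) ⊢ (q, cc, BBXZ) ⊢ (p, c, BXZ)
No transition for (p, c, top B); M blocks with input c remaining.

stuck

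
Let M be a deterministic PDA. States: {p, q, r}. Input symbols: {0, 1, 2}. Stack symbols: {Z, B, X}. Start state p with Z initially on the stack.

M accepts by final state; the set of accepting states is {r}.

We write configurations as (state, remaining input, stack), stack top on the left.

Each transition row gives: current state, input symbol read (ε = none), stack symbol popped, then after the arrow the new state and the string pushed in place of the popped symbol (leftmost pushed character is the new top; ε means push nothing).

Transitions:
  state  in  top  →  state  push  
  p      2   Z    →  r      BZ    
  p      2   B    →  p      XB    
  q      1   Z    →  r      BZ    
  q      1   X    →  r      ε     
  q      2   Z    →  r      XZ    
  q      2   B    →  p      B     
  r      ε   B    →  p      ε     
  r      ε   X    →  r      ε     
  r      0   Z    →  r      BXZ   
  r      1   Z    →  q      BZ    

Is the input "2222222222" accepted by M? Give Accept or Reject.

(p, 2222222222, Z)
  read 2, top Z: go to r, push BZ → (r, 222222222, BZ)
  ε-move, top B: go to p, push ε → (p, 222222222, Z)
  read 2, top Z: go to r, push BZ → (r, 22222222, BZ)
  ε-move, top B: go to p, push ε → (p, 22222222, Z)
  read 2, top Z: go to r, push BZ → (r, 2222222, BZ)
  ε-move, top B: go to p, push ε → (p, 2222222, Z)
  read 2, top Z: go to r, push BZ → (r, 222222, BZ)
  ε-move, top B: go to p, push ε → (p, 222222, Z)
  read 2, top Z: go to r, push BZ → (r, 22222, BZ)
  ε-move, top B: go to p, push ε → (p, 22222, Z)
  read 2, top Z: go to r, push BZ → (r, 2222, BZ)
  ε-move, top B: go to p, push ε → (p, 2222, Z)
  read 2, top Z: go to r, push BZ → (r, 222, BZ)
  ε-move, top B: go to p, push ε → (p, 222, Z)
  read 2, top Z: go to r, push BZ → (r, 22, BZ)
  ε-move, top B: go to p, push ε → (p, 22, Z)
  read 2, top Z: go to r, push BZ → (r, 2, BZ)
  ε-move, top B: go to p, push ε → (p, 2, Z)
  read 2, top Z: go to r, push BZ → (r, ε, BZ)
All input consumed; state r ∈ F.

Accept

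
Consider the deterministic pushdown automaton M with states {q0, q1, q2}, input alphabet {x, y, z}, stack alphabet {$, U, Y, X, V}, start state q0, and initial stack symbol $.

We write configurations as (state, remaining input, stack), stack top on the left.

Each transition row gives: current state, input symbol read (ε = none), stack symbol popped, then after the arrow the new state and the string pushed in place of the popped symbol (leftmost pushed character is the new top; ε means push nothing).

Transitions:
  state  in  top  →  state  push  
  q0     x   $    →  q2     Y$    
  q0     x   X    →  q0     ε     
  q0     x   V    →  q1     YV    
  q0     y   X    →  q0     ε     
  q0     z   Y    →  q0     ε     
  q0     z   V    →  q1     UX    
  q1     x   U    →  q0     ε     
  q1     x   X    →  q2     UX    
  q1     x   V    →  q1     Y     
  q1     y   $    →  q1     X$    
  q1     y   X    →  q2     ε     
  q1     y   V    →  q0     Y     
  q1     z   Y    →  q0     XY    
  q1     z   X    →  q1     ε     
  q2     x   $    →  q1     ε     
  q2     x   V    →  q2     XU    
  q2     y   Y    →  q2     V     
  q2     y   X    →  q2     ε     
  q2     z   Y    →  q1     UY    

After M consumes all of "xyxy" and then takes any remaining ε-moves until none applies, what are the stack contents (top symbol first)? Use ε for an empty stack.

(q0, xyxy, $)
  read x, top $: go to q2, push Y$ → (q2, yxy, Y$)
  read y, top Y: go to q2, push V → (q2, xy, V$)
  read x, top V: go to q2, push XU → (q2, y, XU$)
  read y, top X: go to q2, push ε → (q2, ε, U$)
All input consumed in state q2 with stack U$.

U$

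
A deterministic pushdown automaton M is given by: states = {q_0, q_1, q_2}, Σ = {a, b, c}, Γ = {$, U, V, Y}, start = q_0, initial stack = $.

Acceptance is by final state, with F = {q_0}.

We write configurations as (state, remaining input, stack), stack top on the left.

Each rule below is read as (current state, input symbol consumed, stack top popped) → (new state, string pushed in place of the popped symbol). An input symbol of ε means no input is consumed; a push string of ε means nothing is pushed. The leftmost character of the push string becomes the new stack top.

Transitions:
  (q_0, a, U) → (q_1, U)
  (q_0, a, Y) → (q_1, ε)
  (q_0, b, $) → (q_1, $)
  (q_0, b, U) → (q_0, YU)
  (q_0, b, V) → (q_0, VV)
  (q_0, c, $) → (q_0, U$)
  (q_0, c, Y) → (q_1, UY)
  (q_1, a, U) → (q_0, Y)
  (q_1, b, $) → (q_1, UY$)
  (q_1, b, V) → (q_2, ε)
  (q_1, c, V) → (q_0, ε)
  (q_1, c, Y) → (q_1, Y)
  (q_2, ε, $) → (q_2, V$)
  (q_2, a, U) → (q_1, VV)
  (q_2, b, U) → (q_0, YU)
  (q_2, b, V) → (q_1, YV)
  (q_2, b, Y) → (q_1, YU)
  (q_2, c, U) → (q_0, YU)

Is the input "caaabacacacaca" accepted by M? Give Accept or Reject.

(q_0, caaabacacacaca, $) ⊢ (q_0, aaabacacacaca, U$) ⊢ (q_1, aabacacacaca, U$) ⊢ (q_0, abacacacaca, Y$) ⊢ (q_1, bacacacaca, $) ⊢ (q_1, acacacaca, UY$) ⊢ (q_0, cacacaca, YY$) ⊢ (q_1, acacaca, UYY$) ⊢ (q_0, cacaca, YYY$) ⊢ (q_1, acaca, UYYY$) ⊢ (q_0, caca, YYYY$) ⊢ (q_1, aca, UYYYY$) ⊢ (q_0, ca, YYYYY$) ⊢ (q_1, a, UYYYYY$) ⊢ (q_0, ε, YYYYYY$)
All input consumed; state q_0 ∈ F.

Accept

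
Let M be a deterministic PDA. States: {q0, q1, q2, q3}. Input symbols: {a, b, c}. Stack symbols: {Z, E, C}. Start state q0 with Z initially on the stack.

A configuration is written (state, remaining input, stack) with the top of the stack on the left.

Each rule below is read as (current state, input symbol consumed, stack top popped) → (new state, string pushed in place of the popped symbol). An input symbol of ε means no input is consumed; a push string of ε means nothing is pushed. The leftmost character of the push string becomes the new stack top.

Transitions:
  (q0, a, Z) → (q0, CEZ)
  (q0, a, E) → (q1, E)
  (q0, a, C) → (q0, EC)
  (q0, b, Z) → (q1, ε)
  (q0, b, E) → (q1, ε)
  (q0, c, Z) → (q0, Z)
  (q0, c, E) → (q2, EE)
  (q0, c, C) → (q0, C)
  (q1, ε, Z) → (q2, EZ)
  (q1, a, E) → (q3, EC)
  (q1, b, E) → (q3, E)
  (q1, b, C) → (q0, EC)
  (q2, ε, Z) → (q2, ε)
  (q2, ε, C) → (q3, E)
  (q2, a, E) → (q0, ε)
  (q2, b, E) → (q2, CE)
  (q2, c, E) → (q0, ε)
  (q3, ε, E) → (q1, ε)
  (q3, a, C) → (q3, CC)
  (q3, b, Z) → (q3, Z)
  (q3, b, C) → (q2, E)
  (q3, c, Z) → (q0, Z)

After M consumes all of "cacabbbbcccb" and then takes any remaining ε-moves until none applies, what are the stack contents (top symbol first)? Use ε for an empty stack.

(q0, cacabbbbcccb, Z)
  read c, top Z: go to q0, push Z → (q0, acabbbbcccb, Z)
  read a, top Z: go to q0, push CEZ → (q0, cabbbbcccb, CEZ)
  read c, top C: go to q0, push C → (q0, abbbbcccb, CEZ)
  read a, top C: go to q0, push EC → (q0, bbbbcccb, ECEZ)
  read b, top E: go to q1, push ε → (q1, bbbcccb, CEZ)
  read b, top C: go to q0, push EC → (q0, bbcccb, ECEZ)
  read b, top E: go to q1, push ε → (q1, bcccb, CEZ)
  read b, top C: go to q0, push EC → (q0, cccb, ECEZ)
  read c, top E: go to q2, push EE → (q2, ccb, EECEZ)
  read c, top E: go to q0, push ε → (q0, cb, ECEZ)
  read c, top E: go to q2, push EE → (q2, b, EECEZ)
  read b, top E: go to q2, push CE → (q2, ε, CEECEZ)
  ε-move, top C: go to q3, push E → (q3, ε, EEECEZ)
  ε-move, top E: go to q1, push ε → (q1, ε, EECEZ)
All input consumed in state q1 with stack EECEZ.

EECEZ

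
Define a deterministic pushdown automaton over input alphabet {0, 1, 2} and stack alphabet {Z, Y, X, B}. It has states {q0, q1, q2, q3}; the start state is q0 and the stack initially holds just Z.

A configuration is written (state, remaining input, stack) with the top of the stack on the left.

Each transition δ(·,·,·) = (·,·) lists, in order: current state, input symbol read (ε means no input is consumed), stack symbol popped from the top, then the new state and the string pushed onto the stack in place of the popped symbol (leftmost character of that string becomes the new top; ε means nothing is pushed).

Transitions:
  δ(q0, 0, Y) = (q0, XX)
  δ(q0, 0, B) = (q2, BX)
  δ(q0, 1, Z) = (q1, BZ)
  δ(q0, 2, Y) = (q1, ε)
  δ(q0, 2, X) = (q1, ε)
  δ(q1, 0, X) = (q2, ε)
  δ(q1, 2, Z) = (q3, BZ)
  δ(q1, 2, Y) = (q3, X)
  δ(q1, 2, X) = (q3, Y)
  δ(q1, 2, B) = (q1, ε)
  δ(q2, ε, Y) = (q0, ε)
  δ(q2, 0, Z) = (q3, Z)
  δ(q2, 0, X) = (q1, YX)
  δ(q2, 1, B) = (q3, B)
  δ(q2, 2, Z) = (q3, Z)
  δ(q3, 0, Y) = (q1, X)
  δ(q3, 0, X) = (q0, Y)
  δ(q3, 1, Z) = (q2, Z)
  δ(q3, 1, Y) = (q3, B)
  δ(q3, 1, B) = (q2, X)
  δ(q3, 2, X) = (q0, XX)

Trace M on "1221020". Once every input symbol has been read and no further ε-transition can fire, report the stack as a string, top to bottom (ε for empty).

YXZ

(q0, 1221020, Z)
  read 1, top Z: go to q1, push BZ → (q1, 221020, BZ)
  read 2, top B: go to q1, push ε → (q1, 21020, Z)
  read 2, top Z: go to q3, push BZ → (q3, 1020, BZ)
  read 1, top B: go to q2, push X → (q2, 020, XZ)
  read 0, top X: go to q1, push YX → (q1, 20, YXZ)
  read 2, top Y: go to q3, push X → (q3, 0, XXZ)
  read 0, top X: go to q0, push Y → (q0, ε, YXZ)
All input consumed in state q0 with stack YXZ.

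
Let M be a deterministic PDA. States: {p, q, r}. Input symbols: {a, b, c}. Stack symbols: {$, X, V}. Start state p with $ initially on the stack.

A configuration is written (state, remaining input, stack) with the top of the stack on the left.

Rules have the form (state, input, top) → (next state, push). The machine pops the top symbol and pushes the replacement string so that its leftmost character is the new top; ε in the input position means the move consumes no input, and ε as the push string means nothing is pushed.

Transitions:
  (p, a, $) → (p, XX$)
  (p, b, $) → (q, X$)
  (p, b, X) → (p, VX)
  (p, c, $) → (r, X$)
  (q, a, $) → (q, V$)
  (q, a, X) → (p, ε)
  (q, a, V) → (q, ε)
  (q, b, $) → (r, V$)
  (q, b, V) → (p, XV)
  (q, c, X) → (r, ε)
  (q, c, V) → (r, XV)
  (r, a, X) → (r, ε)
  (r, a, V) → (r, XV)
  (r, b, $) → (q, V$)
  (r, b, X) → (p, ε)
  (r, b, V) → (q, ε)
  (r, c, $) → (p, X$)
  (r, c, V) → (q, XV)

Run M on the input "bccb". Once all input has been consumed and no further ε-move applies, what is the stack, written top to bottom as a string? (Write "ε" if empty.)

VX$

(p, bccb, $)
  read b, top $: go to q, push X$ → (q, ccb, X$)
  read c, top X: go to r, push ε → (r, cb, $)
  read c, top $: go to p, push X$ → (p, b, X$)
  read b, top X: go to p, push VX → (p, ε, VX$)
All input consumed in state p with stack VX$.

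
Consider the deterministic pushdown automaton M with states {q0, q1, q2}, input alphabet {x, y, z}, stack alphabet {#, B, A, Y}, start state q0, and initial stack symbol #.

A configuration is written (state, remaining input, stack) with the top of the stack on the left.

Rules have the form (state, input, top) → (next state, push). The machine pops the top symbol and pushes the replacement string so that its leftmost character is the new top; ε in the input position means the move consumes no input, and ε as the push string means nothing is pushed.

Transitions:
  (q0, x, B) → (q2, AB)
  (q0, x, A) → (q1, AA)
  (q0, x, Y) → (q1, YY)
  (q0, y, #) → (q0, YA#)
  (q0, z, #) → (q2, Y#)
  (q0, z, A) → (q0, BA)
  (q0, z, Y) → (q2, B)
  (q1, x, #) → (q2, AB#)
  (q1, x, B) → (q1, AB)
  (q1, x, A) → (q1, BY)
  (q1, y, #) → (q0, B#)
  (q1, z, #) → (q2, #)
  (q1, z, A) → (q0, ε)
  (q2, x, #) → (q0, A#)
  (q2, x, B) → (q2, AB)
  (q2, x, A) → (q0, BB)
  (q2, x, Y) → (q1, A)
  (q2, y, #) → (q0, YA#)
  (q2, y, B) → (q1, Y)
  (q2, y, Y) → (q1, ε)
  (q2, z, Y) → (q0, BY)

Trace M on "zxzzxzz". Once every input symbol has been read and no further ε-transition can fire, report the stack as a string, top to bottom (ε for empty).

Y#

(q0, zxzzxzz, #) ⊢ (q2, xzzxzz, Y#) ⊢ (q1, zzxzz, A#) ⊢ (q0, zxzz, #) ⊢ (q2, xzz, Y#) ⊢ (q1, zz, A#) ⊢ (q0, z, #) ⊢ (q2, ε, Y#)
All input consumed in state q2 with stack Y#.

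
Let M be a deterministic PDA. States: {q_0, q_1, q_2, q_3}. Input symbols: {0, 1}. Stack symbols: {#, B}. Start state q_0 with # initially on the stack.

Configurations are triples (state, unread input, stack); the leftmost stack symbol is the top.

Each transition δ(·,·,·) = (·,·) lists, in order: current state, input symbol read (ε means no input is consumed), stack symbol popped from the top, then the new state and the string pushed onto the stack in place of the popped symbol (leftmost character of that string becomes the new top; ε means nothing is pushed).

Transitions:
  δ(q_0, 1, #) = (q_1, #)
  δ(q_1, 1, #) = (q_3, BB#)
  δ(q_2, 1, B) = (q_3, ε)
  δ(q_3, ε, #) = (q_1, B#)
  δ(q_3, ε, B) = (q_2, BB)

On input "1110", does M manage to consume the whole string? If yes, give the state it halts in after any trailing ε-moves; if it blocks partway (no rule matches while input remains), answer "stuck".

stuck

(q_0, 1110, #)
  read 1, top #: go to q_1, push # → (q_1, 110, #)
  read 1, top #: go to q_3, push BB# → (q_3, 10, BB#)
  ε-move, top B: go to q_2, push BB → (q_2, 10, BBB#)
  read 1, top B: go to q_3, push ε → (q_3, 0, BB#)
  ε-move, top B: go to q_2, push BB → (q_2, 0, BBB#)
No transition for (q_2, 0, top B); M blocks with input 0 remaining.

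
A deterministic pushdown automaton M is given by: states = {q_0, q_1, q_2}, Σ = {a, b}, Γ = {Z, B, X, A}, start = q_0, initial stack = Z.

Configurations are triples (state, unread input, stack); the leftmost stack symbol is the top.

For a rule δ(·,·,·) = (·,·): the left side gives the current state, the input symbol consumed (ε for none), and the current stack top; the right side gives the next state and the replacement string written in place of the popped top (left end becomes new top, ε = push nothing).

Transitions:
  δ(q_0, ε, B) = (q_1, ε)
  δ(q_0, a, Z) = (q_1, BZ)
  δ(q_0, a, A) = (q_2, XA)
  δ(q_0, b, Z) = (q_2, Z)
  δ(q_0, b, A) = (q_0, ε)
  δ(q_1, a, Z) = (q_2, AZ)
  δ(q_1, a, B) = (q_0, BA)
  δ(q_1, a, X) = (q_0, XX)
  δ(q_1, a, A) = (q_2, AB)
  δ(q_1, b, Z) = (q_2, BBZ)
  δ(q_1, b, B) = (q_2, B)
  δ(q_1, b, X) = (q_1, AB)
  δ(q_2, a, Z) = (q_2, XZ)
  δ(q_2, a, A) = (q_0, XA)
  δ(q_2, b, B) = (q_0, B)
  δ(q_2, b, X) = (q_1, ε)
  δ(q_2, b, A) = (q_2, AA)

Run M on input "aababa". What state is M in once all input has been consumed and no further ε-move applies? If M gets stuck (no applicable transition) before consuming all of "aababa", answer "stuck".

stuck

(q_0, aababa, Z)
  read a, top Z: go to q_1, push BZ → (q_1, ababa, BZ)
  read a, top B: go to q_0, push BA → (q_0, baba, BAZ)
  ε-move, top B: go to q_1, push ε → (q_1, baba, AZ)
No transition for (q_1, b, top A); M blocks with input baba remaining.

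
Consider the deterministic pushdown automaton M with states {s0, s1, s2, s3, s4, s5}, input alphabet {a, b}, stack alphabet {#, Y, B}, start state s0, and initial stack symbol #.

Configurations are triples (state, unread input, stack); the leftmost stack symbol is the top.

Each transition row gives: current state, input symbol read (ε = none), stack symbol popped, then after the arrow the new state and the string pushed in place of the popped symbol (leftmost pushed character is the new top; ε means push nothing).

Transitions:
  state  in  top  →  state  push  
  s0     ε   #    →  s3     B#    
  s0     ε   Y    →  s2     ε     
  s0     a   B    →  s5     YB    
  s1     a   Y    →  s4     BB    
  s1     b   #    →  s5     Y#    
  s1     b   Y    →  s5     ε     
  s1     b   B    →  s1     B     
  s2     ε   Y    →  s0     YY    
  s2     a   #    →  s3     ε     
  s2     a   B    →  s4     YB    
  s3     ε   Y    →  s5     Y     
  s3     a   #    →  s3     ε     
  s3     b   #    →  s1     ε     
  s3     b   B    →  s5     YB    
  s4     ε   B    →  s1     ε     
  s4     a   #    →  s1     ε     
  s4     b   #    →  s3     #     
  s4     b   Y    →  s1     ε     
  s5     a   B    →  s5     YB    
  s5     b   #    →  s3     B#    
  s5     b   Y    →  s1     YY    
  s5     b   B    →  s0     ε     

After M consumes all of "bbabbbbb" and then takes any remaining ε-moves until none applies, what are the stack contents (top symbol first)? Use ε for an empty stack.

(s0, bbabbbbb, #)
  ε-move, top #: go to s3, push B# → (s3, bbabbbbb, B#)
  read b, top B: go to s5, push YB → (s5, babbbbb, YB#)
  read b, top Y: go to s1, push YY → (s1, abbbbb, YYB#)
  read a, top Y: go to s4, push BB → (s4, bbbbb, BBYB#)
  ε-move, top B: go to s1, push ε → (s1, bbbbb, BYB#)
  read b, top B: go to s1, push B → (s1, bbbb, BYB#)
  read b, top B: go to s1, push B → (s1, bbb, BYB#)
  read b, top B: go to s1, push B → (s1, bb, BYB#)
  read b, top B: go to s1, push B → (s1, b, BYB#)
  read b, top B: go to s1, push B → (s1, ε, BYB#)
All input consumed in state s1 with stack BYB#.

BYB#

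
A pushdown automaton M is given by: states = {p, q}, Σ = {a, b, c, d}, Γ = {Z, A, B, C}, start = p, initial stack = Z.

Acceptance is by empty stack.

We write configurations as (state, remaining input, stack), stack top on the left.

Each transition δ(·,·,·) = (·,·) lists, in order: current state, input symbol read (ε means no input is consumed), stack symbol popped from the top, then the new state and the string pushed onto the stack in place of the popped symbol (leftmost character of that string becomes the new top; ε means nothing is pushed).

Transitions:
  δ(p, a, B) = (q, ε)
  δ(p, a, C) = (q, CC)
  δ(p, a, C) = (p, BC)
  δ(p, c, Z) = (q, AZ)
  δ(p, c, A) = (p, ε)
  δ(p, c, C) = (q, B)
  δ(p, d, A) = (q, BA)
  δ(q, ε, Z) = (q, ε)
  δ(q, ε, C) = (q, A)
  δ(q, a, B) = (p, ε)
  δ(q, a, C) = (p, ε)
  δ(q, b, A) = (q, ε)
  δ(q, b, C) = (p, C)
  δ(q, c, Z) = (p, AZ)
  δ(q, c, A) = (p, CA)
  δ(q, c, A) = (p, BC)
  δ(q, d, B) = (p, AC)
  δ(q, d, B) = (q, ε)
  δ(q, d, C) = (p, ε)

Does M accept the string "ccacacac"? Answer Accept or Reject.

Reject

No computation consumes all input and empties the stack.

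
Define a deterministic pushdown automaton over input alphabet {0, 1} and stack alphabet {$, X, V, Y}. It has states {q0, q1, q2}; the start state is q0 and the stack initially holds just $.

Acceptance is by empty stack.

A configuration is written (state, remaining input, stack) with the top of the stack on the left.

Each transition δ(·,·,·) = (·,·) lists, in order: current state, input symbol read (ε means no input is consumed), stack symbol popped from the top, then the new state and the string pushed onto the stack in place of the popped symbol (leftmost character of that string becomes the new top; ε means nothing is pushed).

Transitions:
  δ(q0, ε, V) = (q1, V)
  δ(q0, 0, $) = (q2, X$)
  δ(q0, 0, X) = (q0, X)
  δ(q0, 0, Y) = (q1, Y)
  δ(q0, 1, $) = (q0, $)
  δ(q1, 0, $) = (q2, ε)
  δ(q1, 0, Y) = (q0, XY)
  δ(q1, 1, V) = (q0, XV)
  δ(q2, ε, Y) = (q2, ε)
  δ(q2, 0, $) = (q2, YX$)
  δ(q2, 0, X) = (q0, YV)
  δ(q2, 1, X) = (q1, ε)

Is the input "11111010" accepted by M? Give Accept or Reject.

Accept

(q0, 11111010, $)
  read 1, top $: go to q0, push $ → (q0, 1111010, $)
  read 1, top $: go to q0, push $ → (q0, 111010, $)
  read 1, top $: go to q0, push $ → (q0, 11010, $)
  read 1, top $: go to q0, push $ → (q0, 1010, $)
  read 1, top $: go to q0, push $ → (q0, 010, $)
  read 0, top $: go to q2, push X$ → (q2, 10, X$)
  read 1, top X: go to q1, push ε → (q1, 0, $)
  read 0, top $: go to q2, push ε → (q2, ε, ε)
All input consumed and the stack is empty.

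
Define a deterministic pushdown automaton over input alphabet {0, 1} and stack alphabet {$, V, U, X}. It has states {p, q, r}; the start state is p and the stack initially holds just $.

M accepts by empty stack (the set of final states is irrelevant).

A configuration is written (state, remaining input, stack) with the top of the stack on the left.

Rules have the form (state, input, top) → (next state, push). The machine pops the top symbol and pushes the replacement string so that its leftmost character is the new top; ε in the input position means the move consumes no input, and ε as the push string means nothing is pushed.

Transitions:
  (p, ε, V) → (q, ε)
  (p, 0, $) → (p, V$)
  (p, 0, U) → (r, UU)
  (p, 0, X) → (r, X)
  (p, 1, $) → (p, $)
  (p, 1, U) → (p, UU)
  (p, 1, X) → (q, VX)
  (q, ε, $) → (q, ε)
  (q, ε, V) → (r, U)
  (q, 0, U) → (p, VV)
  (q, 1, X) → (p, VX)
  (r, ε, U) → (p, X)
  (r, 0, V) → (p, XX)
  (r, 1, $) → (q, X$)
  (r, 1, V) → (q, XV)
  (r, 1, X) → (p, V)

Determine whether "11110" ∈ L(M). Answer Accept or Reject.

(p, 11110, $)
  read 1, top $: go to p, push $ → (p, 1110, $)
  read 1, top $: go to p, push $ → (p, 110, $)
  read 1, top $: go to p, push $ → (p, 10, $)
  read 1, top $: go to p, push $ → (p, 0, $)
  read 0, top $: go to p, push V$ → (p, ε, V$)
  ε-move, top V: go to q, push ε → (q, ε, $)
  ε-move, top $: go to q, push ε → (q, ε, ε)
All input consumed and the stack is empty.

Accept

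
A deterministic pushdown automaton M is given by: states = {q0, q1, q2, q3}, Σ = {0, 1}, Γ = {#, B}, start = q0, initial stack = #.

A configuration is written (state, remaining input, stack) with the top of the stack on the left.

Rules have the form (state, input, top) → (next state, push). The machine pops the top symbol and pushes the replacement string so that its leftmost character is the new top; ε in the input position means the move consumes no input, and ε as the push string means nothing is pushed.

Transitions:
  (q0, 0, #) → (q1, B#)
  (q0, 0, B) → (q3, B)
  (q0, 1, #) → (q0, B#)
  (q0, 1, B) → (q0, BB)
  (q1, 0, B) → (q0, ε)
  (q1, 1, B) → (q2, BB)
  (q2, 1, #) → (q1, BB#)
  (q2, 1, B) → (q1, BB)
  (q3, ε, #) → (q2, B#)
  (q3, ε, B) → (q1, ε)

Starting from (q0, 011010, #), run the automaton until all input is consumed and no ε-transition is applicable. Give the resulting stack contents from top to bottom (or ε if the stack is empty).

(q0, 011010, #)
  read 0, top #: go to q1, push B# → (q1, 11010, B#)
  read 1, top B: go to q2, push BB → (q2, 1010, BB#)
  read 1, top B: go to q1, push BB → (q1, 010, BBB#)
  read 0, top B: go to q0, push ε → (q0, 10, BB#)
  read 1, top B: go to q0, push BB → (q0, 0, BBB#)
  read 0, top B: go to q3, push B → (q3, ε, BBB#)
  ε-move, top B: go to q1, push ε → (q1, ε, BB#)
All input consumed in state q1 with stack BB#.

BB#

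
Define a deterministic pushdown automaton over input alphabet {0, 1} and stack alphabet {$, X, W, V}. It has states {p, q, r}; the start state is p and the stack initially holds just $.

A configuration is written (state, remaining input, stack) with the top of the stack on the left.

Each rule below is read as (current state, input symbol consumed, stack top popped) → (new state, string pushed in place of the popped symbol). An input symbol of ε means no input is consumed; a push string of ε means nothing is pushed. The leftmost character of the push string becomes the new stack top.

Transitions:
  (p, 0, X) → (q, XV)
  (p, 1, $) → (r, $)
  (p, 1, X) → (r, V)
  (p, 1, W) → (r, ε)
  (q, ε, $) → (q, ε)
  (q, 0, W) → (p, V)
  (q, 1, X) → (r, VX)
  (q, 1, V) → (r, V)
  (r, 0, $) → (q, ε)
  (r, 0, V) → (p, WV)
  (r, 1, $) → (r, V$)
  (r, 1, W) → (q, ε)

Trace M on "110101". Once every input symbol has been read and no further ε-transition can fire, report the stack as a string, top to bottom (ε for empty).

V$

(p, 110101, $) ⊢ (r, 10101, $) ⊢ (r, 0101, V$) ⊢ (p, 101, WV$) ⊢ (r, 01, V$) ⊢ (p, 1, WV$) ⊢ (r, ε, V$)
All input consumed in state r with stack V$.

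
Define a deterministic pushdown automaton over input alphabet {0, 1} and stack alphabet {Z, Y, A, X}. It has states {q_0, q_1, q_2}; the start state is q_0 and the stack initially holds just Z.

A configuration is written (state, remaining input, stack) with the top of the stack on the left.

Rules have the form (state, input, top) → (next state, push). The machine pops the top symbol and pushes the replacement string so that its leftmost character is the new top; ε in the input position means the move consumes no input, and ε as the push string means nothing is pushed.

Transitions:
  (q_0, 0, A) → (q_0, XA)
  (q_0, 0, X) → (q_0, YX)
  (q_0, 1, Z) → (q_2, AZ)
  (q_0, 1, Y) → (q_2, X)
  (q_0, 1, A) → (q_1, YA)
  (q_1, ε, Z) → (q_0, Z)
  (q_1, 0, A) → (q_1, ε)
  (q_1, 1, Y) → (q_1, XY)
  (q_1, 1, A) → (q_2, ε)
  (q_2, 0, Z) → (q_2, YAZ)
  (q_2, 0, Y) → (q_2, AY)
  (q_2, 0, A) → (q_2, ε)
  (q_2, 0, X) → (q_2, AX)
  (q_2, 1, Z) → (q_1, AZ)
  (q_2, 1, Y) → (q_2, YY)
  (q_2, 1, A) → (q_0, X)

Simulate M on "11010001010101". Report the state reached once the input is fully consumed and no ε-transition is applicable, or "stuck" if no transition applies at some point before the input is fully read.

(q_0, 11010001010101, Z)
  read 1, top Z: go to q_2, push AZ → (q_2, 1010001010101, AZ)
  read 1, top A: go to q_0, push X → (q_0, 010001010101, XZ)
  read 0, top X: go to q_0, push YX → (q_0, 10001010101, YXZ)
  read 1, top Y: go to q_2, push X → (q_2, 0001010101, XXZ)
  read 0, top X: go to q_2, push AX → (q_2, 001010101, AXXZ)
  read 0, top A: go to q_2, push ε → (q_2, 01010101, XXZ)
  read 0, top X: go to q_2, push AX → (q_2, 1010101, AXXZ)
  read 1, top A: go to q_0, push X → (q_0, 010101, XXXZ)
  read 0, top X: go to q_0, push YX → (q_0, 10101, YXXXZ)
  read 1, top Y: go to q_2, push X → (q_2, 0101, XXXXZ)
  read 0, top X: go to q_2, push AX → (q_2, 101, AXXXXZ)
  read 1, top A: go to q_0, push X → (q_0, 01, XXXXXZ)
  read 0, top X: go to q_0, push YX → (q_0, 1, YXXXXXZ)
  read 1, top Y: go to q_2, push X → (q_2, ε, XXXXXXZ)
All input consumed; M is in state q_2.

q_2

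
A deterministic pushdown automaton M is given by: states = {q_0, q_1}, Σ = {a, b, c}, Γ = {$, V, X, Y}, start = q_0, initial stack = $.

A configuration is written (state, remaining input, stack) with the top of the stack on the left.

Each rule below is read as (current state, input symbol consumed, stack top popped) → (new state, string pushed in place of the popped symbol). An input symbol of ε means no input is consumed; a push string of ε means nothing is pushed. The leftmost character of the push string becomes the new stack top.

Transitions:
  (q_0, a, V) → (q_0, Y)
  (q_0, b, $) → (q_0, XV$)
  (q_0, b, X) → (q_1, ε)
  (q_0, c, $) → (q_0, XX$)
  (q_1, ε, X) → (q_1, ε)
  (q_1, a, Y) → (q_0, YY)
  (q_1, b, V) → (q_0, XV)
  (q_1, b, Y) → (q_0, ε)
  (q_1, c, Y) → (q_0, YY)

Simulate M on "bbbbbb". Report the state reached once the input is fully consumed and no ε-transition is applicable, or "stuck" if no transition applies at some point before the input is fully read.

q_1

(q_0, bbbbbb, $)
  read b, top $: go to q_0, push XV$ → (q_0, bbbbb, XV$)
  read b, top X: go to q_1, push ε → (q_1, bbbb, V$)
  read b, top V: go to q_0, push XV → (q_0, bbb, XV$)
  read b, top X: go to q_1, push ε → (q_1, bb, V$)
  read b, top V: go to q_0, push XV → (q_0, b, XV$)
  read b, top X: go to q_1, push ε → (q_1, ε, V$)
All input consumed; M is in state q_1.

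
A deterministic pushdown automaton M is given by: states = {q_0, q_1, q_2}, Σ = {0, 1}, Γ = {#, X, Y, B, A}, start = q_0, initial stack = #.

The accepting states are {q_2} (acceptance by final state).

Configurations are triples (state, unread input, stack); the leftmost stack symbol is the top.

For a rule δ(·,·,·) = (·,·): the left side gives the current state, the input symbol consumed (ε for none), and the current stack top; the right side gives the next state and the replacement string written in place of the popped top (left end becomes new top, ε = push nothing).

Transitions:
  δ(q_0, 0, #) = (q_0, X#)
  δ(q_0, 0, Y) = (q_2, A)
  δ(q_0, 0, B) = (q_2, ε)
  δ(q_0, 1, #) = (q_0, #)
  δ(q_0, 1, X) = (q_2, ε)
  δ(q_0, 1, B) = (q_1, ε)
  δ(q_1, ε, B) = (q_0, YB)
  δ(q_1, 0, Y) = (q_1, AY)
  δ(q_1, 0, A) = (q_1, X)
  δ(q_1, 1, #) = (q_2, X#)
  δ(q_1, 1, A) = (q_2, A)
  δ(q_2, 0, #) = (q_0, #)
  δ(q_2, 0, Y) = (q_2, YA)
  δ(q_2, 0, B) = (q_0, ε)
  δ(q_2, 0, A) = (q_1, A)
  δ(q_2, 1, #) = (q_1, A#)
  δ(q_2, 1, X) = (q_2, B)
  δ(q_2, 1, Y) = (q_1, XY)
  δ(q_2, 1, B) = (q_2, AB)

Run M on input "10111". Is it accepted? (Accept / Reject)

Accept

(q_0, 10111, #) ⊢ (q_0, 0111, #) ⊢ (q_0, 111, X#) ⊢ (q_2, 11, #) ⊢ (q_1, 1, A#) ⊢ (q_2, ε, A#)
All input consumed; state q_2 ∈ F.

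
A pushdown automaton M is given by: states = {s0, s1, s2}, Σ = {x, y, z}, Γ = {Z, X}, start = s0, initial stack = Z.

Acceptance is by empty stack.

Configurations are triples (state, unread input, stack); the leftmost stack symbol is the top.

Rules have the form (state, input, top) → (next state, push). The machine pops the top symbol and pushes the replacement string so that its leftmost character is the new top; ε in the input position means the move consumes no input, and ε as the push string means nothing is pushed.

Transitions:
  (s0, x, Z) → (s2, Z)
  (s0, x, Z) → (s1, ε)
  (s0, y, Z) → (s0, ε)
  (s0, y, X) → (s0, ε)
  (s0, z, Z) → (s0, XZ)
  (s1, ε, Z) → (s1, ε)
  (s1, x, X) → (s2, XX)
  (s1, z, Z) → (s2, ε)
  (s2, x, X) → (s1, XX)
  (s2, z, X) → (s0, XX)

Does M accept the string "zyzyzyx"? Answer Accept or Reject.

One accepting computation: (s0, zyzyzyx, Z) ⊢ (s0, yzyzyx, XZ) ⊢ (s0, zyzyx, Z) ⊢ (s0, yzyx, XZ) ⊢ (s0, zyx, Z) ⊢ (s0, yx, XZ) ⊢ (s0, x, Z) ⊢ (s1, ε, ε)
All input consumed and the stack is empty.

Accept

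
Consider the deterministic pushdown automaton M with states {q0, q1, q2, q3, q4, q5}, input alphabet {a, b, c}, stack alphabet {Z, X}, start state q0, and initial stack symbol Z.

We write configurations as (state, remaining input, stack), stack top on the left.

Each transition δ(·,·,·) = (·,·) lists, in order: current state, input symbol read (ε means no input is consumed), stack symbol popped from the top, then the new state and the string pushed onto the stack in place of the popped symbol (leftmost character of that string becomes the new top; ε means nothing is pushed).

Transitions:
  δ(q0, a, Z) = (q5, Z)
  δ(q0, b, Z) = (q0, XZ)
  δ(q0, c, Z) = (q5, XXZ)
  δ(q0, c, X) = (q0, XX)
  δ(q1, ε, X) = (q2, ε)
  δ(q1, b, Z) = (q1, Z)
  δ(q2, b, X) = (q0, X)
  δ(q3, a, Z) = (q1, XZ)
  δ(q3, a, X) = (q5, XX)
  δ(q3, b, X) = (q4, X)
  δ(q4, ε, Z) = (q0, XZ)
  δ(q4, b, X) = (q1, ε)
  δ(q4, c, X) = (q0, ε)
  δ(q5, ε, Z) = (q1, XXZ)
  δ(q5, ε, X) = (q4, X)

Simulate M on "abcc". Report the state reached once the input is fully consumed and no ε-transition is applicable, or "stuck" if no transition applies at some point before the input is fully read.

(q0, abcc, Z)
  read a, top Z: go to q5, push Z → (q5, bcc, Z)
  ε-move, top Z: go to q1, push XXZ → (q1, bcc, XXZ)
  ε-move, top X: go to q2, push ε → (q2, bcc, XZ)
  read b, top X: go to q0, push X → (q0, cc, XZ)
  read c, top X: go to q0, push XX → (q0, c, XXZ)
  read c, top X: go to q0, push XX → (q0, ε, XXXZ)
All input consumed; M is in state q0.

q0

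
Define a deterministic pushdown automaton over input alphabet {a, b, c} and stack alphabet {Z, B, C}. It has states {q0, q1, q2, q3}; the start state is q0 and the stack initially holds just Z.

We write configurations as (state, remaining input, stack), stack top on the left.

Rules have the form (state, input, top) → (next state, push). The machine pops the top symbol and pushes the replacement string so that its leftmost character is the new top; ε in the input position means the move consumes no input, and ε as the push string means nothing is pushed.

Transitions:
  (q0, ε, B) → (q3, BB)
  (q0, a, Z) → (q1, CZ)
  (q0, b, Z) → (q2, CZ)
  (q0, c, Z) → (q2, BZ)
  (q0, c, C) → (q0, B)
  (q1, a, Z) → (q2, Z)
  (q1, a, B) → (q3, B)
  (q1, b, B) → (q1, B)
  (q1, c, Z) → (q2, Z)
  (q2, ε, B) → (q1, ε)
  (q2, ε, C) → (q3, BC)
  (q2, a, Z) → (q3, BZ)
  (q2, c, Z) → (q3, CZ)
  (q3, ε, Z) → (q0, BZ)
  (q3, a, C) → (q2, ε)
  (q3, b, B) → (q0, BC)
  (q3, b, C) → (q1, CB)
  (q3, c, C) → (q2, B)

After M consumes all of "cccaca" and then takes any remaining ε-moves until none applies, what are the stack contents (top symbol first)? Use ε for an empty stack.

(q0, cccaca, Z) ⊢ (q2, ccaca, BZ) ⊢ (q1, ccaca, Z) ⊢ (q2, caca, Z) ⊢ (q3, aca, CZ) ⊢ (q2, ca, Z) ⊢ (q3, a, CZ) ⊢ (q2, ε, Z)
All input consumed in state q2 with stack Z.

Z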